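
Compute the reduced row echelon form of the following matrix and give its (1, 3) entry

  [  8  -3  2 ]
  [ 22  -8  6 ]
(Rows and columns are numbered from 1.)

1

ρ1 → 1/8·ρ1
  [  1  -3/8  1/4 ]
  [ 22    -8    6 ]
ρ2 → ρ2 − 22·ρ1
  [ 1  -3/8  1/4 ]
  [ 0   1/4  1/2 ]
ρ2 → 4·ρ2
  [ 1  -3/8  1/4 ]
  [ 0     1    2 ]
ρ1 → ρ1 + 3/8·ρ2
  [ 1  0  1 ]
  [ 0  1  2 ]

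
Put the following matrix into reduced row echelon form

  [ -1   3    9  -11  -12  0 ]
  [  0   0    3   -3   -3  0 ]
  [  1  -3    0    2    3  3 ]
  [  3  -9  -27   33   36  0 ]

ρ1 -> -1·ρ1
  [ 1  -3   -9  11  12  0 ]
  [ 0   0    3  -3  -3  0 ]
  [ 1  -3    0   2   3  3 ]
  [ 3  -9  -27  33  36  0 ]
ρ3 -> ρ3 − ρ1
  [ 1  -3   -9  11  12  0 ]
  [ 0   0    3  -3  -3  0 ]
  [ 0   0    9  -9  -9  3 ]
  [ 3  -9  -27  33  36  0 ]
ρ4 -> ρ4 − 3·ρ1
  [ 1  -3  -9  11  12  0 ]
  [ 0   0   3  -3  -3  0 ]
  [ 0   0   9  -9  -9  3 ]
  [ 0   0   0   0   0  0 ]
ρ2 -> 1/3·ρ2
  [ 1  -3  -9  11  12  0 ]
  [ 0   0   1  -1  -1  0 ]
  [ 0   0   9  -9  -9  3 ]
  [ 0   0   0   0   0  0 ]
ρ3 -> ρ3 − 9·ρ2
  [ 1  -3  -9  11  12  0 ]
  [ 0   0   1  -1  -1  0 ]
  [ 0   0   0   0   0  3 ]
  [ 0   0   0   0   0  0 ]
ρ3 -> 1/3·ρ3
  [ 1  -3  -9  11  12  0 ]
  [ 0   0   1  -1  -1  0 ]
  [ 0   0   0   0   0  1 ]
  [ 0   0   0   0   0  0 ]
ρ1 -> ρ1 + 9·ρ2
  [ 1  -3  0   2   3  0 ]
  [ 0   0  1  -1  -1  0 ]
  [ 0   0  0   0   0  1 ]
  [ 0   0  0   0   0  0 ]

[[1, -3, 0, 2, 3, 0], [0, 0, 1, -1, -1, 0], [0, 0, 0, 0, 0, 1], [0, 0, 0, 0, 0, 0]]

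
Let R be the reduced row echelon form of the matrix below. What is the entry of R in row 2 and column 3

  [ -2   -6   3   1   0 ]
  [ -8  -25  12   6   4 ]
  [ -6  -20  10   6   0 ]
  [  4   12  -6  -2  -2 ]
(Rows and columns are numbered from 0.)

Multiply R1 by -1/2.
  [  1    3  -3/2  -1/2   0 ]
  [ -8  -25    12     6   4 ]
  [ -6  -20    10     6   0 ]
  [  4   12    -6    -2  -2 ]
Add 8 times R1 to R2.
  [  1    3  -3/2  -1/2   0 ]
  [  0   -1     0     2   4 ]
  [ -6  -20    10     6   0 ]
  [  4   12    -6    -2  -2 ]
Add 6 times R1 to R3.
  [ 1   3  -3/2  -1/2   0 ]
  [ 0  -1     0     2   4 ]
  [ 0  -2     1     3   0 ]
  [ 4  12    -6    -2  -2 ]
Subtract 4 times R1 from R4.
  [ 1   3  -3/2  -1/2   0 ]
  [ 0  -1     0     2   4 ]
  [ 0  -2     1     3   0 ]
  [ 0   0     0     0  -2 ]
Multiply R2 by -1.
  [ 1   3  -3/2  -1/2   0 ]
  [ 0   1     0    -2  -4 ]
  [ 0  -2     1     3   0 ]
  [ 0   0     0     0  -2 ]
Add 2 times R2 to R3.
  [ 1  3  -3/2  -1/2   0 ]
  [ 0  1     0    -2  -4 ]
  [ 0  0     1    -1  -8 ]
  [ 0  0     0     0  -2 ]
Multiply R4 by -1/2.
  [ 1  3  -3/2  -1/2   0 ]
  [ 0  1     0    -2  -4 ]
  [ 0  0     1    -1  -8 ]
  [ 0  0     0     0   1 ]
Add 8 times R4 to R3.
  [ 1  3  -3/2  -1/2   0 ]
  [ 0  1     0    -2  -4 ]
  [ 0  0     1    -1   0 ]
  [ 0  0     0     0   1 ]
Add 4 times R4 to R2.
  [ 1  3  -3/2  -1/2  0 ]
  [ 0  1     0    -2  0 ]
  [ 0  0     1    -1  0 ]
  [ 0  0     0     0  1 ]
Add 3/2 times R3 to R1.
  [ 1  3  0  -2  0 ]
  [ 0  1  0  -2  0 ]
  [ 0  0  1  -1  0 ]
  [ 0  0  0   0  1 ]
Subtract 3 times R2 from R1.
  [ 1  0  0   4  0 ]
  [ 0  1  0  -2  0 ]
  [ 0  0  1  -1  0 ]
  [ 0  0  0   0  1 ]

-1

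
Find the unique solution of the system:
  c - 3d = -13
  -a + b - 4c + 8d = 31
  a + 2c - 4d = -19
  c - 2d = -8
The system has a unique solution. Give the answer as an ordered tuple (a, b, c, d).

Form the augmented matrix and row-reduce:
  [  0  0   1  -3  |  -13 ]
  [ -1  1  -4   8  |   31 ]
  [  1  0   2  -4  |  -19 ]
  [  0  0   1  -2  |   -8 ]
Swap ρ1 and ρ2.
Multiply ρ1 by -1.
Subtract ρ1 from ρ3.
Swap ρ2 and ρ3.
Subtract ρ3 from ρ4.
Add 3 times ρ4 to ρ3.
Subtract 4 times ρ4 from ρ2.
Add 8 times ρ4 to ρ1.
Add 2 times ρ3 to ρ2.
Subtract 4 times ρ3 from ρ1.
Add ρ2 to ρ1.
Reading off the last column: a = -3, b = -4, c = 2, d = 5.

(-3, -4, 2, 5)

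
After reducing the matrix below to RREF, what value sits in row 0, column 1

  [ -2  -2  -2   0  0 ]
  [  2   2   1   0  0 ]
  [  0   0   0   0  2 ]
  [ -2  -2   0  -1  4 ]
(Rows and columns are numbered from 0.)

R1 ← -1/2·R1
R2 ← R2 − 2·R1
R4 ← R4 + 2·R1
R2 ← -1·R2
R4 ← R4 − 2·R2
R3 <-> R4
R3 ← -1·R3
R4 ← 1/2·R4
R3 ← R3 + 4·R4
R1 ← R1 − R2

1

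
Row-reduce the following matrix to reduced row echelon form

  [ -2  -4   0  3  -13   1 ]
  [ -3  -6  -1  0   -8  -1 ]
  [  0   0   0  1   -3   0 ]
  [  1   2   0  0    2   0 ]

R1 := -1/2·R1
R2 := R2 + 3·R1
R4 := R4 − R1
R2 := -1·R2
R4 := R4 − 3/2·R3
R4 := 2·R4
R2 := R2 − 5/2·R4
R1 := R1 + 1/2·R4
R2 := R2 − 9/2·R3
R1 := R1 + 3/2·R3

[[1, 2, 0, 0, 2, 0], [0, 0, 1, 0, 2, 0], [0, 0, 0, 1, -3, 0], [0, 0, 0, 0, 0, 1]]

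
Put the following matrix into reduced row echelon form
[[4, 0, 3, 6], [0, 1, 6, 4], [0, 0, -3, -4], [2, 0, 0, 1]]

Multiply ρ1 by 1/4.
  [ 1  0  3/4  3/2 ]
  [ 0  1    6    4 ]
  [ 0  0   -3   -4 ]
  [ 2  0    0    1 ]
Subtract 2 times ρ1 from ρ4.
  [ 1  0   3/4  3/2 ]
  [ 0  1     6    4 ]
  [ 0  0    -3   -4 ]
  [ 0  0  -3/2   -2 ]
Multiply ρ3 by -1/3.
  [ 1  0   3/4  3/2 ]
  [ 0  1     6    4 ]
  [ 0  0     1  4/3 ]
  [ 0  0  -3/2   -2 ]
Add 3/2 times ρ3 to ρ4.
  [ 1  0  3/4  3/2 ]
  [ 0  1    6    4 ]
  [ 0  0    1  4/3 ]
  [ 0  0    0    0 ]
Subtract 6 times ρ3 from ρ2.
  [ 1  0  3/4  3/2 ]
  [ 0  1    0   -4 ]
  [ 0  0    1  4/3 ]
  [ 0  0    0    0 ]
Subtract 3/4 times ρ3 from ρ1.
  [ 1  0  0  1/2 ]
  [ 0  1  0   -4 ]
  [ 0  0  1  4/3 ]
  [ 0  0  0    0 ]

[[1, 0, 0, 1/2], [0, 1, 0, -4], [0, 0, 1, 4/3], [0, 0, 0, 0]]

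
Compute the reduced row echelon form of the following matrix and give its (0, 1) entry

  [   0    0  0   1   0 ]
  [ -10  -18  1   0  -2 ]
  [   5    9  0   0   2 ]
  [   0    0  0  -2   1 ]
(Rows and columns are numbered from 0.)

9/5

Swap r1 and r2.
  [ -10  -18  1   0  -2 ]
  [   0    0  0   1   0 ]
  [   5    9  0   0   2 ]
  [   0    0  0  -2   1 ]
Multiply r1 by -1/10.
  [ 1  9/5  -1/10   0  1/5 ]
  [ 0    0      0   1    0 ]
  [ 5    9      0   0    2 ]
  [ 0    0      0  -2    1 ]
Subtract 5 times r1 from r3.
  [ 1  9/5  -1/10   0  1/5 ]
  [ 0    0      0   1    0 ]
  [ 0    0    1/2   0    1 ]
  [ 0    0      0  -2    1 ]
Swap r2 and r3.
  [ 1  9/5  -1/10   0  1/5 ]
  [ 0    0    1/2   0    1 ]
  [ 0    0      0   1    0 ]
  [ 0    0      0  -2    1 ]
Multiply r2 by 2.
  [ 1  9/5  -1/10   0  1/5 ]
  [ 0    0      1   0    2 ]
  [ 0    0      0   1    0 ]
  [ 0    0      0  -2    1 ]
Add 2 times r3 to r4.
  [ 1  9/5  -1/10  0  1/5 ]
  [ 0    0      1  0    2 ]
  [ 0    0      0  1    0 ]
  [ 0    0      0  0    1 ]
Subtract 2 times r4 from r2.
  [ 1  9/5  -1/10  0  1/5 ]
  [ 0    0      1  0    0 ]
  [ 0    0      0  1    0 ]
  [ 0    0      0  0    1 ]
Subtract 1/5 times r4 from r1.
  [ 1  9/5  -1/10  0  0 ]
  [ 0    0      1  0  0 ]
  [ 0    0      0  1  0 ]
  [ 0    0      0  0  1 ]
Add 1/10 times r2 to r1.
  [ 1  9/5  0  0  0 ]
  [ 0    0  1  0  0 ]
  [ 0    0  0  1  0 ]
  [ 0    0  0  0  1 ]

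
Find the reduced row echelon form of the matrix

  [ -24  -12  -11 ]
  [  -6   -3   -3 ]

R1 -> -1/24·R1
  [  1  1/2  11/24 ]
  [ -6   -3     -3 ]
R2 -> R2 + 6·R1
  [ 1  1/2  11/24 ]
  [ 0    0   -1/4 ]
R2 -> -4·R2
  [ 1  1/2  11/24 ]
  [ 0    0      1 ]
R1 -> R1 − 11/24·R2
  [ 1  1/2  0 ]
  [ 0    0  1 ]

[[1, 1/2, 0], [0, 0, 1]]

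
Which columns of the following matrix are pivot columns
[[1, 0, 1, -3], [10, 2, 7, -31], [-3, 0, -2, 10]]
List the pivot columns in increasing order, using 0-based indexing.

0, 1, 2

Subtract 10 times R1 from R2.
  [  1  0   1  -3 ]
  [  0  2  -3  -1 ]
  [ -3  0  -2  10 ]
Add 3 times R1 to R3.
  [ 1  0   1  -3 ]
  [ 0  2  -3  -1 ]
  [ 0  0   1   1 ]
Multiply R2 by 1/2.
  [ 1  0     1    -3 ]
  [ 0  1  -3/2  -1/2 ]
  [ 0  0     1     1 ]
Add 3/2 times R3 to R2.
  [ 1  0  1  -3 ]
  [ 0  1  0   1 ]
  [ 0  0  1   1 ]
Subtract R3 from R1.
  [ 1  0  0  -4 ]
  [ 0  1  0   1 ]
  [ 0  0  1   1 ]
Pivot columns are the columns containing a leading 1.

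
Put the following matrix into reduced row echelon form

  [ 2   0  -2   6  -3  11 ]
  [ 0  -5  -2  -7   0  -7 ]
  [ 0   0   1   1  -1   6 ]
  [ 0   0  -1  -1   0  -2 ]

[[1, 0, 0, 4, 0, 3/2], [0, 1, 0, 1, 0, 3/5], [0, 0, 1, 1, 0, 2], [0, 0, 0, 0, 1, -4]]

Multiply R1 by 1/2.
  [ 1   0  -1   3  -3/2  11/2 ]
  [ 0  -5  -2  -7     0    -7 ]
  [ 0   0   1   1    -1     6 ]
  [ 0   0  -1  -1     0    -2 ]
Multiply R2 by -1/5.
  [ 1  0   -1    3  -3/2  11/2 ]
  [ 0  1  2/5  7/5     0   7/5 ]
  [ 0  0    1    1    -1     6 ]
  [ 0  0   -1   -1     0    -2 ]
Add R3 to R4.
  [ 1  0   -1    3  -3/2  11/2 ]
  [ 0  1  2/5  7/5     0   7/5 ]
  [ 0  0    1    1    -1     6 ]
  [ 0  0    0    0    -1     4 ]
Multiply R4 by -1.
  [ 1  0   -1    3  -3/2  11/2 ]
  [ 0  1  2/5  7/5     0   7/5 ]
  [ 0  0    1    1    -1     6 ]
  [ 0  0    0    0     1    -4 ]
Add R4 to R3.
  [ 1  0   -1    3  -3/2  11/2 ]
  [ 0  1  2/5  7/5     0   7/5 ]
  [ 0  0    1    1     0     2 ]
  [ 0  0    0    0     1    -4 ]
Add 3/2 times R4 to R1.
  [ 1  0   -1    3  0  -1/2 ]
  [ 0  1  2/5  7/5  0   7/5 ]
  [ 0  0    1    1  0     2 ]
  [ 0  0    0    0  1    -4 ]
Subtract 2/5 times R3 from R2.
  [ 1  0  -1  3  0  -1/2 ]
  [ 0  1   0  1  0   3/5 ]
  [ 0  0   1  1  0     2 ]
  [ 0  0   0  0  1    -4 ]
Add R3 to R1.
  [ 1  0  0  4  0  3/2 ]
  [ 0  1  0  1  0  3/5 ]
  [ 0  0  1  1  0    2 ]
  [ 0  0  0  0  1   -4 ]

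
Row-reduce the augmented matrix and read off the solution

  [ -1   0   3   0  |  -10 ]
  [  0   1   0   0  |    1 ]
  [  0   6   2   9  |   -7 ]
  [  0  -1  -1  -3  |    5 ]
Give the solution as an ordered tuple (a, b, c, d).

(-5, 1, -5, -1/3)

r1 := -1·r1
  [ 1   0  -3   0  |  10 ]
  [ 0   1   0   0  |   1 ]
  [ 0   6   2   9  |  -7 ]
  [ 0  -1  -1  -3  |   5 ]
r3 := r3 − 6·r2
  [ 1   0  -3   0  |   10 ]
  [ 0   1   0   0  |    1 ]
  [ 0   0   2   9  |  -13 ]
  [ 0  -1  -1  -3  |    5 ]
r4 := r4 + r2
  [ 1  0  -3   0  |   10 ]
  [ 0  1   0   0  |    1 ]
  [ 0  0   2   9  |  -13 ]
  [ 0  0  -1  -3  |    6 ]
r3 := 1/2·r3
  [ 1  0  -3    0  |     10 ]
  [ 0  1   0    0  |      1 ]
  [ 0  0   1  9/2  |  -13/2 ]
  [ 0  0  -1   -3  |      6 ]
r4 := r4 + r3
  [ 1  0  -3    0  |     10 ]
  [ 0  1   0    0  |      1 ]
  [ 0  0   1  9/2  |  -13/2 ]
  [ 0  0   0  3/2  |   -1/2 ]
r4 := 2/3·r4
  [ 1  0  -3    0  |     10 ]
  [ 0  1   0    0  |      1 ]
  [ 0  0   1  9/2  |  -13/2 ]
  [ 0  0   0    1  |   -1/3 ]
r3 := r3 − 9/2·r4
  [ 1  0  -3  0  |    10 ]
  [ 0  1   0  0  |     1 ]
  [ 0  0   1  0  |    -5 ]
  [ 0  0   0  1  |  -1/3 ]
r1 := r1 + 3·r3
  [ 1  0  0  0  |    -5 ]
  [ 0  1  0  0  |     1 ]
  [ 0  0  1  0  |    -5 ]
  [ 0  0  0  1  |  -1/3 ]
Reading off the last column: a = -5, b = 1, c = -5, d = -1/3.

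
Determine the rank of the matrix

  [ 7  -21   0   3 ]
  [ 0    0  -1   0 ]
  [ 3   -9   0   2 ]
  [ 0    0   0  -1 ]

R1 → 1/7·R1
  [ 1  -3   0  3/7 ]
  [ 0   0  -1    0 ]
  [ 3  -9   0    2 ]
  [ 0   0   0   -1 ]
R3 → R3 − 3·R1
  [ 1  -3   0  3/7 ]
  [ 0   0  -1    0 ]
  [ 0   0   0  5/7 ]
  [ 0   0   0   -1 ]
R2 → -1·R2
  [ 1  -3  0  3/7 ]
  [ 0   0  1    0 ]
  [ 0   0  0  5/7 ]
  [ 0   0  0   -1 ]
R3 → 7/5·R3
  [ 1  -3  0  3/7 ]
  [ 0   0  1    0 ]
  [ 0   0  0    1 ]
  [ 0   0  0   -1 ]
R4 → R4 + R3
  [ 1  -3  0  3/7 ]
  [ 0   0  1    0 ]
  [ 0   0  0    1 ]
  [ 0   0  0    0 ]
R1 → R1 − 3/7·R3
  [ 1  -3  0  0 ]
  [ 0   0  1  0 ]
  [ 0   0  0  1 ]
  [ 0   0  0  0 ]
The reduced form has 3 nonzero rows.

rank = 3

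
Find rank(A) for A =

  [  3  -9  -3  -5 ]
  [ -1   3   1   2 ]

Multiply R1 by 1/3.
Add R1 to R2.
Multiply R2 by 3.
Add 5/3 times R2 to R1.
The reduced form has 2 nonzero rows.

rank = 2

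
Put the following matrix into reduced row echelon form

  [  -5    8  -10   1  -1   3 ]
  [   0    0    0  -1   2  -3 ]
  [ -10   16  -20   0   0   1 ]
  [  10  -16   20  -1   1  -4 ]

ρ1 → -1/5·ρ1
  [   1  -8/5    2  -1/5  1/5  -3/5 ]
  [   0     0    0    -1    2    -3 ]
  [ -10    16  -20     0    0     1 ]
  [  10   -16   20    -1    1    -4 ]
ρ3 → ρ3 + 10·ρ1
  [  1  -8/5   2  -1/5  1/5  -3/5 ]
  [  0     0   0    -1    2    -3 ]
  [  0     0   0    -2    2    -5 ]
  [ 10   -16  20    -1    1    -4 ]
ρ4 → ρ4 − 10·ρ1
  [ 1  -8/5  2  -1/5  1/5  -3/5 ]
  [ 0     0  0    -1    2    -3 ]
  [ 0     0  0    -2    2    -5 ]
  [ 0     0  0     1   -1     2 ]
ρ2 → -1·ρ2
  [ 1  -8/5  2  -1/5  1/5  -3/5 ]
  [ 0     0  0     1   -2     3 ]
  [ 0     0  0    -2    2    -5 ]
  [ 0     0  0     1   -1     2 ]
ρ3 → ρ3 + 2·ρ2
  [ 1  -8/5  2  -1/5  1/5  -3/5 ]
  [ 0     0  0     1   -2     3 ]
  [ 0     0  0     0   -2     1 ]
  [ 0     0  0     1   -1     2 ]
ρ4 → ρ4 − ρ2
  [ 1  -8/5  2  -1/5  1/5  -3/5 ]
  [ 0     0  0     1   -2     3 ]
  [ 0     0  0     0   -2     1 ]
  [ 0     0  0     0    1    -1 ]
ρ3 → -1/2·ρ3
  [ 1  -8/5  2  -1/5  1/5  -3/5 ]
  [ 0     0  0     1   -2     3 ]
  [ 0     0  0     0    1  -1/2 ]
  [ 0     0  0     0    1    -1 ]
ρ4 → ρ4 − ρ3
  [ 1  -8/5  2  -1/5  1/5  -3/5 ]
  [ 0     0  0     1   -2     3 ]
  [ 0     0  0     0    1  -1/2 ]
  [ 0     0  0     0    0  -1/2 ]
ρ4 → -2·ρ4
  [ 1  -8/5  2  -1/5  1/5  -3/5 ]
  [ 0     0  0     1   -2     3 ]
  [ 0     0  0     0    1  -1/2 ]
  [ 0     0  0     0    0     1 ]
ρ3 → ρ3 + 1/2·ρ4
  [ 1  -8/5  2  -1/5  1/5  -3/5 ]
  [ 0     0  0     1   -2     3 ]
  [ 0     0  0     0    1     0 ]
  [ 0     0  0     0    0     1 ]
ρ2 → ρ2 − 3·ρ4
  [ 1  -8/5  2  -1/5  1/5  -3/5 ]
  [ 0     0  0     1   -2     0 ]
  [ 0     0  0     0    1     0 ]
  [ 0     0  0     0    0     1 ]
ρ1 → ρ1 + 3/5·ρ4
  [ 1  -8/5  2  -1/5  1/5  0 ]
  [ 0     0  0     1   -2  0 ]
  [ 0     0  0     0    1  0 ]
  [ 0     0  0     0    0  1 ]
ρ2 → ρ2 + 2·ρ3
  [ 1  -8/5  2  -1/5  1/5  0 ]
  [ 0     0  0     1    0  0 ]
  [ 0     0  0     0    1  0 ]
  [ 0     0  0     0    0  1 ]
ρ1 → ρ1 − 1/5·ρ3
  [ 1  -8/5  2  -1/5  0  0 ]
  [ 0     0  0     1  0  0 ]
  [ 0     0  0     0  1  0 ]
  [ 0     0  0     0  0  1 ]
ρ1 → ρ1 + 1/5·ρ2
  [ 1  -8/5  2  0  0  0 ]
  [ 0     0  0  1  0  0 ]
  [ 0     0  0  0  1  0 ]
  [ 0     0  0  0  0  1 ]

[[1, -8/5, 2, 0, 0, 0], [0, 0, 0, 1, 0, 0], [0, 0, 0, 0, 1, 0], [0, 0, 0, 0, 0, 1]]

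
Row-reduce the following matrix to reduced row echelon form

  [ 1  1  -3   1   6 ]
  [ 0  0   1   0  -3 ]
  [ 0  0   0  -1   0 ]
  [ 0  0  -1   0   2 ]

[[1, 1, 0, 0, 0], [0, 0, 1, 0, 0], [0, 0, 0, 1, 0], [0, 0, 0, 0, 1]]

ρ4 ← ρ4 + ρ2
  [ 1  1  -3   1   6 ]
  [ 0  0   1   0  -3 ]
  [ 0  0   0  -1   0 ]
  [ 0  0   0   0  -1 ]
ρ3 ← -1·ρ3
  [ 1  1  -3  1   6 ]
  [ 0  0   1  0  -3 ]
  [ 0  0   0  1   0 ]
  [ 0  0   0  0  -1 ]
ρ4 ← -1·ρ4
  [ 1  1  -3  1   6 ]
  [ 0  0   1  0  -3 ]
  [ 0  0   0  1   0 ]
  [ 0  0   0  0   1 ]
ρ2 ← ρ2 + 3·ρ4
  [ 1  1  -3  1  6 ]
  [ 0  0   1  0  0 ]
  [ 0  0   0  1  0 ]
  [ 0  0   0  0  1 ]
ρ1 ← ρ1 − 6·ρ4
  [ 1  1  -3  1  0 ]
  [ 0  0   1  0  0 ]
  [ 0  0   0  1  0 ]
  [ 0  0   0  0  1 ]
ρ1 ← ρ1 − ρ3
  [ 1  1  -3  0  0 ]
  [ 0  0   1  0  0 ]
  [ 0  0   0  1  0 ]
  [ 0  0   0  0  1 ]
ρ1 ← ρ1 + 3·ρ2
  [ 1  1  0  0  0 ]
  [ 0  0  1  0  0 ]
  [ 0  0  0  1  0 ]
  [ 0  0  0  0  1 ]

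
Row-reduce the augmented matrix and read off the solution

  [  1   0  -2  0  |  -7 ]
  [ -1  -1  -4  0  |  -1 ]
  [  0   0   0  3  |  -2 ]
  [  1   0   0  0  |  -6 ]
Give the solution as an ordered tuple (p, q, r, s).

ρ2 -> ρ2 + ρ1
  [ 1   0  -2  0  |  -7 ]
  [ 0  -1  -6  0  |  -8 ]
  [ 0   0   0  3  |  -2 ]
  [ 1   0   0  0  |  -6 ]
ρ4 -> ρ4 − ρ1
  [ 1   0  -2  0  |  -7 ]
  [ 0  -1  -6  0  |  -8 ]
  [ 0   0   0  3  |  -2 ]
  [ 0   0   2  0  |   1 ]
ρ2 -> -1·ρ2
  [ 1  0  -2  0  |  -7 ]
  [ 0  1   6  0  |   8 ]
  [ 0  0   0  3  |  -2 ]
  [ 0  0   2  0  |   1 ]
ρ3 <=> ρ4
  [ 1  0  -2  0  |  -7 ]
  [ 0  1   6  0  |   8 ]
  [ 0  0   2  0  |   1 ]
  [ 0  0   0  3  |  -2 ]
ρ3 -> 1/2·ρ3
  [ 1  0  -2  0  |   -7 ]
  [ 0  1   6  0  |    8 ]
  [ 0  0   1  0  |  1/2 ]
  [ 0  0   0  3  |   -2 ]
ρ4 -> 1/3·ρ4
  [ 1  0  -2  0  |    -7 ]
  [ 0  1   6  0  |     8 ]
  [ 0  0   1  0  |   1/2 ]
  [ 0  0   0  1  |  -2/3 ]
ρ2 -> ρ2 − 6·ρ3
  [ 1  0  -2  0  |    -7 ]
  [ 0  1   0  0  |     5 ]
  [ 0  0   1  0  |   1/2 ]
  [ 0  0   0  1  |  -2/3 ]
ρ1 -> ρ1 + 2·ρ3
  [ 1  0  0  0  |    -6 ]
  [ 0  1  0  0  |     5 ]
  [ 0  0  1  0  |   1/2 ]
  [ 0  0  0  1  |  -2/3 ]
Reading off the last column: p = -6, q = 5, r = 1/2, s = -2/3.

(-6, 5, 1/2, -2/3)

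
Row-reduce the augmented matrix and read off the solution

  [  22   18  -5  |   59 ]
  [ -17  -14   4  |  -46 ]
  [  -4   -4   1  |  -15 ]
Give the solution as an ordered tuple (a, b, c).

(-2, 6, 1)

R1 ← 1/22·R1
  [   1  9/11  -5/22  |  59/22 ]
  [ -17   -14      4  |    -46 ]
  [  -4    -4      1  |    -15 ]
R2 ← R2 + 17·R1
  [  1   9/11  -5/22  |  59/22 ]
  [  0  -1/11   3/22  |  -9/22 ]
  [ -4     -4      1  |    -15 ]
R3 ← R3 + 4·R1
  [ 1   9/11  -5/22  |   59/22 ]
  [ 0  -1/11   3/22  |   -9/22 ]
  [ 0  -8/11   1/11  |  -47/11 ]
R2 ← -11·R2
  [ 1   9/11  -5/22  |   59/22 ]
  [ 0      1   -3/2  |     9/2 ]
  [ 0  -8/11   1/11  |  -47/11 ]
R3 ← R3 + 8/11·R2
  [ 1  9/11  -5/22  |  59/22 ]
  [ 0     1   -3/2  |    9/2 ]
  [ 0     0     -1  |     -1 ]
R3 ← -1·R3
  [ 1  9/11  -5/22  |  59/22 ]
  [ 0     1   -3/2  |    9/2 ]
  [ 0     0      1  |      1 ]
R2 ← R2 + 3/2·R3
  [ 1  9/11  -5/22  |  59/22 ]
  [ 0     1      0  |      6 ]
  [ 0     0      1  |      1 ]
R1 ← R1 + 5/22·R3
  [ 1  9/11  0  |  32/11 ]
  [ 0     1  0  |      6 ]
  [ 0     0  1  |      1 ]
R1 ← R1 − 9/11·R2
  [ 1  0  0  |  -2 ]
  [ 0  1  0  |   6 ]
  [ 0  0  1  |   1 ]
Reading off the last column: a = -2, b = 6, c = 1.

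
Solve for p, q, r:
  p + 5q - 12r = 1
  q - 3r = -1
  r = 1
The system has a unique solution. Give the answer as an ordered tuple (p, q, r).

Form the augmented matrix and row-reduce:
  [ 1  5  -12  |   1 ]
  [ 0  1   -3  |  -1 ]
  [ 0  0    1  |   1 ]
r2 → r2 + 3·r3
  [ 1  5  -12  |  1 ]
  [ 0  1    0  |  2 ]
  [ 0  0    1  |  1 ]
r1 → r1 + 12·r3
  [ 1  5  0  |  13 ]
  [ 0  1  0  |   2 ]
  [ 0  0  1  |   1 ]
r1 → r1 − 5·r2
  [ 1  0  0  |  3 ]
  [ 0  1  0  |  2 ]
  [ 0  0  1  |  1 ]
Reading off the last column: p = 3, q = 2, r = 1.

(3, 2, 1)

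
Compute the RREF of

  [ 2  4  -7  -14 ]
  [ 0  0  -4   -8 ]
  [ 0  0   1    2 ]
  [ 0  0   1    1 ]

R1 → 1/2·R1
  [ 1  2  -7/2  -7 ]
  [ 0  0    -4  -8 ]
  [ 0  0     1   2 ]
  [ 0  0     1   1 ]
R2 → -1/4·R2
  [ 1  2  -7/2  -7 ]
  [ 0  0     1   2 ]
  [ 0  0     1   2 ]
  [ 0  0     1   1 ]
R3 → R3 − R2
  [ 1  2  -7/2  -7 ]
  [ 0  0     1   2 ]
  [ 0  0     0   0 ]
  [ 0  0     1   1 ]
R4 → R4 − R2
  [ 1  2  -7/2  -7 ]
  [ 0  0     1   2 ]
  [ 0  0     0   0 ]
  [ 0  0     0  -1 ]
R3 <-> R4
  [ 1  2  -7/2  -7 ]
  [ 0  0     1   2 ]
  [ 0  0     0  -1 ]
  [ 0  0     0   0 ]
R3 → -1·R3
  [ 1  2  -7/2  -7 ]
  [ 0  0     1   2 ]
  [ 0  0     0   1 ]
  [ 0  0     0   0 ]
R2 → R2 − 2·R3
  [ 1  2  -7/2  -7 ]
  [ 0  0     1   0 ]
  [ 0  0     0   1 ]
  [ 0  0     0   0 ]
R1 → R1 + 7·R3
  [ 1  2  -7/2  0 ]
  [ 0  0     1  0 ]
  [ 0  0     0  1 ]
  [ 0  0     0  0 ]
R1 → R1 + 7/2·R2
  [ 1  2  0  0 ]
  [ 0  0  1  0 ]
  [ 0  0  0  1 ]
  [ 0  0  0  0 ]

[[1, 2, 0, 0], [0, 0, 1, 0], [0, 0, 0, 1], [0, 0, 0, 0]]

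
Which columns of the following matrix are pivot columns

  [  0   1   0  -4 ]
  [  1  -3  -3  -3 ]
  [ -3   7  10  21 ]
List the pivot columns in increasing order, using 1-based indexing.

1, 2, 3

ρ1 <-> ρ2
ρ3 -> ρ3 + 3·ρ1
ρ3 -> ρ3 + 2·ρ2
ρ1 -> ρ1 + 3·ρ3
ρ1 -> ρ1 + 3·ρ2
Pivot columns are the columns containing a leading 1.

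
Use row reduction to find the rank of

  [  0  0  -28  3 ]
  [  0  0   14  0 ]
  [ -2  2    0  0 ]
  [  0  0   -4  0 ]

rank = 3

r1 ↔ r3
  [ -2  2    0  0 ]
  [  0  0   14  0 ]
  [  0  0  -28  3 ]
  [  0  0   -4  0 ]
r1 → -1/2·r1
  [ 1  -1    0  0 ]
  [ 0   0   14  0 ]
  [ 0   0  -28  3 ]
  [ 0   0   -4  0 ]
r2 → 1/14·r2
  [ 1  -1    0  0 ]
  [ 0   0    1  0 ]
  [ 0   0  -28  3 ]
  [ 0   0   -4  0 ]
r3 → r3 + 28·r2
  [ 1  -1   0  0 ]
  [ 0   0   1  0 ]
  [ 0   0   0  3 ]
  [ 0   0  -4  0 ]
r4 → r4 + 4·r2
  [ 1  -1  0  0 ]
  [ 0   0  1  0 ]
  [ 0   0  0  3 ]
  [ 0   0  0  0 ]
r3 → 1/3·r3
  [ 1  -1  0  0 ]
  [ 0   0  1  0 ]
  [ 0   0  0  1 ]
  [ 0   0  0  0 ]
The reduced form has 3 nonzero rows.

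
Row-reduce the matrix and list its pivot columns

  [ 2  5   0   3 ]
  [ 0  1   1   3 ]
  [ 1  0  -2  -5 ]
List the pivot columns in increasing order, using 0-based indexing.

0, 1, 2

Multiply R1 by 1/2.
Subtract R1 from R3.
Add 5/2 times R2 to R3.
Multiply R3 by 2.
Subtract R3 from R2.
Subtract 5/2 times R2 from R1.
Pivot columns are the columns containing a leading 1.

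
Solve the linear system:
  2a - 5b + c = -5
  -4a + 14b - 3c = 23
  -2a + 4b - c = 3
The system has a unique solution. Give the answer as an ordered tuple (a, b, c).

Form the augmented matrix and row-reduce:
  [  2  -5   1  |  -5 ]
  [ -4  14  -3  |  23 ]
  [ -2   4  -1  |   3 ]
r1 → 1/2·r1
  [  1  -5/2  1/2  |  -5/2 ]
  [ -4    14   -3  |    23 ]
  [ -2     4   -1  |     3 ]
r2 → r2 + 4·r1
  [  1  -5/2  1/2  |  -5/2 ]
  [  0     4   -1  |    13 ]
  [ -2     4   -1  |     3 ]
r3 → r3 + 2·r1
  [ 1  -5/2  1/2  |  -5/2 ]
  [ 0     4   -1  |    13 ]
  [ 0    -1    0  |    -2 ]
r2 → 1/4·r2
  [ 1  -5/2   1/2  |  -5/2 ]
  [ 0     1  -1/4  |  13/4 ]
  [ 0    -1     0  |    -2 ]
r3 → r3 + r2
  [ 1  -5/2   1/2  |  -5/2 ]
  [ 0     1  -1/4  |  13/4 ]
  [ 0     0  -1/4  |   5/4 ]
r3 → -4·r3
  [ 1  -5/2   1/2  |  -5/2 ]
  [ 0     1  -1/4  |  13/4 ]
  [ 0     0     1  |    -5 ]
r2 → r2 + 1/4·r3
  [ 1  -5/2  1/2  |  -5/2 ]
  [ 0     1    0  |     2 ]
  [ 0     0    1  |    -5 ]
r1 → r1 − 1/2·r3
  [ 1  -5/2  0  |   0 ]
  [ 0     1  0  |   2 ]
  [ 0     0  1  |  -5 ]
r1 → r1 + 5/2·r2
  [ 1  0  0  |   5 ]
  [ 0  1  0  |   2 ]
  [ 0  0  1  |  -5 ]
Reading off the last column: a = 5, b = 2, c = -5.

(5, 2, -5)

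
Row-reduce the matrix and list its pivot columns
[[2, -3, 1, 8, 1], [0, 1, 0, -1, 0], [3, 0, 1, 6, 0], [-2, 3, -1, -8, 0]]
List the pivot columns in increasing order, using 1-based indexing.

1, 2, 3, 5

R1 → 1/2·R1
  [  1  -3/2  1/2   4  1/2 ]
  [  0     1    0  -1    0 ]
  [  3     0    1   6    0 ]
  [ -2     3   -1  -8    0 ]
R3 → R3 − 3·R1
  [  1  -3/2   1/2   4   1/2 ]
  [  0     1     0  -1     0 ]
  [  0   9/2  -1/2  -6  -3/2 ]
  [ -2     3    -1  -8     0 ]
R4 → R4 + 2·R1
  [ 1  -3/2   1/2   4   1/2 ]
  [ 0     1     0  -1     0 ]
  [ 0   9/2  -1/2  -6  -3/2 ]
  [ 0     0     0   0     1 ]
R3 → R3 − 9/2·R2
  [ 1  -3/2   1/2     4   1/2 ]
  [ 0     1     0    -1     0 ]
  [ 0     0  -1/2  -3/2  -3/2 ]
  [ 0     0     0     0     1 ]
R3 → -2·R3
  [ 1  -3/2  1/2   4  1/2 ]
  [ 0     1    0  -1    0 ]
  [ 0     0    1   3    3 ]
  [ 0     0    0   0    1 ]
R3 → R3 − 3·R4
  [ 1  -3/2  1/2   4  1/2 ]
  [ 0     1    0  -1    0 ]
  [ 0     0    1   3    0 ]
  [ 0     0    0   0    1 ]
R1 → R1 − 1/2·R4
  [ 1  -3/2  1/2   4  0 ]
  [ 0     1    0  -1  0 ]
  [ 0     0    1   3  0 ]
  [ 0     0    0   0  1 ]
R1 → R1 − 1/2·R3
  [ 1  -3/2  0  5/2  0 ]
  [ 0     1  0   -1  0 ]
  [ 0     0  1    3  0 ]
  [ 0     0  0    0  1 ]
R1 → R1 + 3/2·R2
  [ 1  0  0   1  0 ]
  [ 0  1  0  -1  0 ]
  [ 0  0  1   3  0 ]
  [ 0  0  0   0  1 ]
Pivot columns are the columns containing a leading 1.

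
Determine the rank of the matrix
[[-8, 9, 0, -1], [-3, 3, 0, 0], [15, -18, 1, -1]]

Multiply r1 by -1/8.
  [  1  -9/8  0  1/8 ]
  [ -3     3  0    0 ]
  [ 15   -18  1   -1 ]
Add 3 times r1 to r2.
  [  1  -9/8  0  1/8 ]
  [  0  -3/8  0  3/8 ]
  [ 15   -18  1   -1 ]
Subtract 15 times r1 from r3.
  [ 1  -9/8  0    1/8 ]
  [ 0  -3/8  0    3/8 ]
  [ 0  -9/8  1  -23/8 ]
Multiply r2 by -8/3.
  [ 1  -9/8  0    1/8 ]
  [ 0     1  0     -1 ]
  [ 0  -9/8  1  -23/8 ]
Add 9/8 times r2 to r3.
  [ 1  -9/8  0  1/8 ]
  [ 0     1  0   -1 ]
  [ 0     0  1   -4 ]
Add 9/8 times r2 to r1.
  [ 1  0  0  -1 ]
  [ 0  1  0  -1 ]
  [ 0  0  1  -4 ]
The reduced form has 3 nonzero rows.

rank = 3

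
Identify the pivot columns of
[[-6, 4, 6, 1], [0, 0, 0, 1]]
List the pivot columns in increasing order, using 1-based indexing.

1, 4

Multiply R1 by -1/6.
  [ 1  -2/3  -1  -1/6 ]
  [ 0     0   0     1 ]
Add 1/6 times R2 to R1.
  [ 1  -2/3  -1  0 ]
  [ 0     0   0  1 ]
Pivot columns are the columns containing a leading 1.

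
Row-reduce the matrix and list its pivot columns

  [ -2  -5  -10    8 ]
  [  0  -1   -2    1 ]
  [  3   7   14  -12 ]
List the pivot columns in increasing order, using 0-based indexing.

0, 1, 3

R1 → -1/2·R1
  [ 1  5/2   5   -4 ]
  [ 0   -1  -2    1 ]
  [ 3    7  14  -12 ]
R3 → R3 − 3·R1
  [ 1   5/2   5  -4 ]
  [ 0    -1  -2   1 ]
  [ 0  -1/2  -1   0 ]
R2 → -1·R2
  [ 1   5/2   5  -4 ]
  [ 0     1   2  -1 ]
  [ 0  -1/2  -1   0 ]
R3 → R3 + 1/2·R2
  [ 1  5/2  5    -4 ]
  [ 0    1  2    -1 ]
  [ 0    0  0  -1/2 ]
R3 → -2·R3
  [ 1  5/2  5  -4 ]
  [ 0    1  2  -1 ]
  [ 0    0  0   1 ]
R2 → R2 + R3
  [ 1  5/2  5  -4 ]
  [ 0    1  2   0 ]
  [ 0    0  0   1 ]
R1 → R1 + 4·R3
  [ 1  5/2  5  0 ]
  [ 0    1  2  0 ]
  [ 0    0  0  1 ]
R1 → R1 − 5/2·R2
  [ 1  0  0  0 ]
  [ 0  1  2  0 ]
  [ 0  0  0  1 ]
Pivot columns are the columns containing a leading 1.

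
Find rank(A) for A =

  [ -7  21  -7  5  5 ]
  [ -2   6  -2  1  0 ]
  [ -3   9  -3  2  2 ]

rank = 3

r1 -> -1/7·r1
r2 -> r2 + 2·r1
r3 -> r3 + 3·r1
r2 -> -7/3·r2
r3 -> r3 + 1/7·r2
r3 -> 3·r3
r2 -> r2 − 10/3·r3
r1 -> r1 + 5/7·r3
r1 -> r1 + 5/7·r2
The reduced form has 3 nonzero rows.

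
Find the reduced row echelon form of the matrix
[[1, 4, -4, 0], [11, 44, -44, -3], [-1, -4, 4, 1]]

r2 ← r2 − 11·r1
  [  1   4  -4   0 ]
  [  0   0   0  -3 ]
  [ -1  -4   4   1 ]
r3 ← r3 + r1
  [ 1  4  -4   0 ]
  [ 0  0   0  -3 ]
  [ 0  0   0   1 ]
r2 ← -1/3·r2
  [ 1  4  -4  0 ]
  [ 0  0   0  1 ]
  [ 0  0   0  1 ]
r3 ← r3 − r2
  [ 1  4  -4  0 ]
  [ 0  0   0  1 ]
  [ 0  0   0  0 ]

[[1, 4, -4, 0], [0, 0, 0, 1], [0, 0, 0, 0]]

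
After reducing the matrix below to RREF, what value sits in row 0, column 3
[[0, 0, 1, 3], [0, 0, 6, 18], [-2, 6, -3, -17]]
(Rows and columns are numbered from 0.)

4

Swap R1 and R3.
  [ -2  6  -3  -17 ]
  [  0  0   6   18 ]
  [  0  0   1    3 ]
Multiply R1 by -1/2.
  [ 1  -3  3/2  17/2 ]
  [ 0   0    6    18 ]
  [ 0   0    1     3 ]
Multiply R2 by 1/6.
  [ 1  -3  3/2  17/2 ]
  [ 0   0    1     3 ]
  [ 0   0    1     3 ]
Subtract R2 from R3.
  [ 1  -3  3/2  17/2 ]
  [ 0   0    1     3 ]
  [ 0   0    0     0 ]
Subtract 3/2 times R2 from R1.
  [ 1  -3  0  4 ]
  [ 0   0  1  3 ]
  [ 0   0  0  0 ]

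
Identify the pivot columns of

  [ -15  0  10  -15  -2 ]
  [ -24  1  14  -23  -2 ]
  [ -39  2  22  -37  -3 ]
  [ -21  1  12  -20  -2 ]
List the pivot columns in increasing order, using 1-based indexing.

1, 2, 5

R1 → -1/15·R1
  [   1  0  -2/3    1  2/15 ]
  [ -24  1    14  -23    -2 ]
  [ -39  2    22  -37    -3 ]
  [ -21  1    12  -20    -2 ]
R2 → R2 + 24·R1
  [   1  0  -2/3    1  2/15 ]
  [   0  1    -2    1   6/5 ]
  [ -39  2    22  -37    -3 ]
  [ -21  1    12  -20    -2 ]
R3 → R3 + 39·R1
  [   1  0  -2/3    1  2/15 ]
  [   0  1    -2    1   6/5 ]
  [   0  2    -4    2  11/5 ]
  [ -21  1    12  -20    -2 ]
R4 → R4 + 21·R1
  [ 1  0  -2/3  1  2/15 ]
  [ 0  1    -2  1   6/5 ]
  [ 0  2    -4  2  11/5 ]
  [ 0  1    -2  1   4/5 ]
R3 → R3 − 2·R2
  [ 1  0  -2/3  1  2/15 ]
  [ 0  1    -2  1   6/5 ]
  [ 0  0     0  0  -1/5 ]
  [ 0  1    -2  1   4/5 ]
R4 → R4 − R2
  [ 1  0  -2/3  1  2/15 ]
  [ 0  1    -2  1   6/5 ]
  [ 0  0     0  0  -1/5 ]
  [ 0  0     0  0  -2/5 ]
R3 → -5·R3
  [ 1  0  -2/3  1  2/15 ]
  [ 0  1    -2  1   6/5 ]
  [ 0  0     0  0     1 ]
  [ 0  0     0  0  -2/5 ]
R4 → R4 + 2/5·R3
  [ 1  0  -2/3  1  2/15 ]
  [ 0  1    -2  1   6/5 ]
  [ 0  0     0  0     1 ]
  [ 0  0     0  0     0 ]
R2 → R2 − 6/5·R3
  [ 1  0  -2/3  1  2/15 ]
  [ 0  1    -2  1     0 ]
  [ 0  0     0  0     1 ]
  [ 0  0     0  0     0 ]
R1 → R1 − 2/15·R3
  [ 1  0  -2/3  1  0 ]
  [ 0  1    -2  1  0 ]
  [ 0  0     0  0  1 ]
  [ 0  0     0  0  0 ]
Pivot columns are the columns containing a leading 1.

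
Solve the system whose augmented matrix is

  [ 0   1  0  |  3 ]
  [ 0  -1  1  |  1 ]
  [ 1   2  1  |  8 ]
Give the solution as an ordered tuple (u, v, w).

(-2, 3, 4)

r1 ↔ r3
r2 ← -1·r2
r3 ← r3 − r2
r2 ← r2 + r3
r1 ← r1 − r3
r1 ← r1 − 2·r2
Reading off the last column: u = -2, v = 3, w = 4.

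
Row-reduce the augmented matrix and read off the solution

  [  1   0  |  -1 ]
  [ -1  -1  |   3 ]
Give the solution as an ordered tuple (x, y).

(-1, -2)

ρ2 ← ρ2 + ρ1
  [ 1   0  |  -1 ]
  [ 0  -1  |   2 ]
ρ2 ← -1·ρ2
  [ 1  0  |  -1 ]
  [ 0  1  |  -2 ]
Reading off the last column: x = -1, y = -2.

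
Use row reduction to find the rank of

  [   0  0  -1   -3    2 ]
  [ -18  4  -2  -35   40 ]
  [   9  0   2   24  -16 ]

rank = 3

r1 ↔ r2
  [ -18  4  -2  -35   40 ]
  [   0  0  -1   -3    2 ]
  [   9  0   2   24  -16 ]
r1 := -1/18·r1
  [ 1  -2/9  1/9  35/18  -20/9 ]
  [ 0     0   -1     -3      2 ]
  [ 9     0    2     24    -16 ]
r3 := r3 − 9·r1
  [ 1  -2/9  1/9  35/18  -20/9 ]
  [ 0     0   -1     -3      2 ]
  [ 0     2    1   13/2      4 ]
r2 ↔ r3
  [ 1  -2/9  1/9  35/18  -20/9 ]
  [ 0     2    1   13/2      4 ]
  [ 0     0   -1     -3      2 ]
r2 := 1/2·r2
  [ 1  -2/9  1/9  35/18  -20/9 ]
  [ 0     1  1/2   13/4      2 ]
  [ 0     0   -1     -3      2 ]
r3 := -1·r3
  [ 1  -2/9  1/9  35/18  -20/9 ]
  [ 0     1  1/2   13/4      2 ]
  [ 0     0    1      3     -2 ]
r2 := r2 − 1/2·r3
  [ 1  -2/9  1/9  35/18  -20/9 ]
  [ 0     1    0    7/4      3 ]
  [ 0     0    1      3     -2 ]
r1 := r1 − 1/9·r3
  [ 1  -2/9  0  29/18  -2 ]
  [ 0     1  0    7/4   3 ]
  [ 0     0  1      3  -2 ]
r1 := r1 + 2/9·r2
  [ 1  0  0    2  -4/3 ]
  [ 0  1  0  7/4     3 ]
  [ 0  0  1    3    -2 ]
The reduced form has 3 nonzero rows.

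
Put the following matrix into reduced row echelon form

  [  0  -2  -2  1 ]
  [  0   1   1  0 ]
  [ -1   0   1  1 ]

ρ1 ↔ ρ3
  [ -1   0   1  1 ]
  [  0   1   1  0 ]
  [  0  -2  -2  1 ]
ρ1 ← -1·ρ1
  [ 1   0  -1  -1 ]
  [ 0   1   1   0 ]
  [ 0  -2  -2   1 ]
ρ3 ← ρ3 + 2·ρ2
  [ 1  0  -1  -1 ]
  [ 0  1   1   0 ]
  [ 0  0   0   1 ]
ρ1 ← ρ1 + ρ3
  [ 1  0  -1  0 ]
  [ 0  1   1  0 ]
  [ 0  0   0  1 ]

[[1, 0, -1, 0], [0, 1, 1, 0], [0, 0, 0, 1]]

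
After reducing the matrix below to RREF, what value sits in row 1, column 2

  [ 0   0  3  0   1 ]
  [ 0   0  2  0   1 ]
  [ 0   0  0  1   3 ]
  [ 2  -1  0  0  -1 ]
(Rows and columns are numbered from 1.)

R1 ↔ R4
  [ 2  -1  0  0  -1 ]
  [ 0   0  2  0   1 ]
  [ 0   0  0  1   3 ]
  [ 0   0  3  0   1 ]
R1 -> 1/2·R1
  [ 1  -1/2  0  0  -1/2 ]
  [ 0     0  2  0     1 ]
  [ 0     0  0  1     3 ]
  [ 0     0  3  0     1 ]
R2 -> 1/2·R2
  [ 1  -1/2  0  0  -1/2 ]
  [ 0     0  1  0   1/2 ]
  [ 0     0  0  1     3 ]
  [ 0     0  3  0     1 ]
R4 -> R4 − 3·R2
  [ 1  -1/2  0  0  -1/2 ]
  [ 0     0  1  0   1/2 ]
  [ 0     0  0  1     3 ]
  [ 0     0  0  0  -1/2 ]
R4 -> -2·R4
  [ 1  -1/2  0  0  -1/2 ]
  [ 0     0  1  0   1/2 ]
  [ 0     0  0  1     3 ]
  [ 0     0  0  0     1 ]
R3 -> R3 − 3·R4
  [ 1  -1/2  0  0  -1/2 ]
  [ 0     0  1  0   1/2 ]
  [ 0     0  0  1     0 ]
  [ 0     0  0  0     1 ]
R2 -> R2 − 1/2·R4
  [ 1  -1/2  0  0  -1/2 ]
  [ 0     0  1  0     0 ]
  [ 0     0  0  1     0 ]
  [ 0     0  0  0     1 ]
R1 -> R1 + 1/2·R4
  [ 1  -1/2  0  0  0 ]
  [ 0     0  1  0  0 ]
  [ 0     0  0  1  0 ]
  [ 0     0  0  0  1 ]

-1/2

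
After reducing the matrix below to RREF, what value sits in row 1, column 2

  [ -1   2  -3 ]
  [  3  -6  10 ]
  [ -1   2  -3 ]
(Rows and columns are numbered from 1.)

-2

R1 := -1·R1
  [  1  -2   3 ]
  [  3  -6  10 ]
  [ -1   2  -3 ]
R2 := R2 − 3·R1
  [  1  -2   3 ]
  [  0   0   1 ]
  [ -1   2  -3 ]
R3 := R3 + R1
  [ 1  -2  3 ]
  [ 0   0  1 ]
  [ 0   0  0 ]
R1 := R1 − 3·R2
  [ 1  -2  0 ]
  [ 0   0  1 ]
  [ 0   0  0 ]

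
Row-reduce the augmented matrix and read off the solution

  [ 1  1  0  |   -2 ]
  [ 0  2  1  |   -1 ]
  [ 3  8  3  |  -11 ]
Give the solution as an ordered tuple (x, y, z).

(-4, 2, -5)

Subtract 3 times R1 from R3.
Multiply R2 by 1/2.
Subtract 5 times R2 from R3.
Multiply R3 by 2.
Subtract 1/2 times R3 from R2.
Subtract R2 from R1.
Reading off the last column: x = -4, y = 2, z = -5.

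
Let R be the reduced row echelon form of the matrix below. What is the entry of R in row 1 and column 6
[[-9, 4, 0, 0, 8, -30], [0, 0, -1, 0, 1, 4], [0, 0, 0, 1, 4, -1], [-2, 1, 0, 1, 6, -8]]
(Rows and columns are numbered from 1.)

ρ1 -> -1/9·ρ1
  [  1  -4/9   0  0  -8/9  10/3 ]
  [  0     0  -1  0     1     4 ]
  [  0     0   0  1     4    -1 ]
  [ -2     1   0  1     6    -8 ]
ρ4 -> ρ4 + 2·ρ1
  [ 1  -4/9   0  0  -8/9  10/3 ]
  [ 0     0  -1  0     1     4 ]
  [ 0     0   0  1     4    -1 ]
  [ 0   1/9   0  1  38/9  -4/3 ]
ρ2 <=> ρ4
  [ 1  -4/9   0  0  -8/9  10/3 ]
  [ 0   1/9   0  1  38/9  -4/3 ]
  [ 0     0   0  1     4    -1 ]
  [ 0     0  -1  0     1     4 ]
ρ2 -> 9·ρ2
  [ 1  -4/9   0  0  -8/9  10/3 ]
  [ 0     1   0  9    38   -12 ]
  [ 0     0   0  1     4    -1 ]
  [ 0     0  -1  0     1     4 ]
ρ3 <=> ρ4
  [ 1  -4/9   0  0  -8/9  10/3 ]
  [ 0     1   0  9    38   -12 ]
  [ 0     0  -1  0     1     4 ]
  [ 0     0   0  1     4    -1 ]
ρ3 -> -1·ρ3
  [ 1  -4/9  0  0  -8/9  10/3 ]
  [ 0     1  0  9    38   -12 ]
  [ 0     0  1  0    -1    -4 ]
  [ 0     0  0  1     4    -1 ]
ρ2 -> ρ2 − 9·ρ4
  [ 1  -4/9  0  0  -8/9  10/3 ]
  [ 0     1  0  0     2    -3 ]
  [ 0     0  1  0    -1    -4 ]
  [ 0     0  0  1     4    -1 ]
ρ1 -> ρ1 + 4/9·ρ2
  [ 1  0  0  0   0   2 ]
  [ 0  1  0  0   2  -3 ]
  [ 0  0  1  0  -1  -4 ]
  [ 0  0  0  1   4  -1 ]

2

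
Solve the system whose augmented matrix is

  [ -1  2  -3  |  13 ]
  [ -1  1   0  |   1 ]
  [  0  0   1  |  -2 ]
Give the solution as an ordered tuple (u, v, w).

Multiply R1 by -1.
  [  1  -2  3  |  -13 ]
  [ -1   1  0  |    1 ]
  [  0   0  1  |   -2 ]
Add R1 to R2.
  [ 1  -2  3  |  -13 ]
  [ 0  -1  3  |  -12 ]
  [ 0   0  1  |   -2 ]
Multiply R2 by -1.
  [ 1  -2   3  |  -13 ]
  [ 0   1  -3  |   12 ]
  [ 0   0   1  |   -2 ]
Add 3 times R3 to R2.
  [ 1  -2  3  |  -13 ]
  [ 0   1  0  |    6 ]
  [ 0   0  1  |   -2 ]
Subtract 3 times R3 from R1.
  [ 1  -2  0  |  -7 ]
  [ 0   1  0  |   6 ]
  [ 0   0  1  |  -2 ]
Add 2 times R2 to R1.
  [ 1  0  0  |   5 ]
  [ 0  1  0  |   6 ]
  [ 0  0  1  |  -2 ]
Reading off the last column: u = 5, v = 6, w = -2.

(5, 6, -2)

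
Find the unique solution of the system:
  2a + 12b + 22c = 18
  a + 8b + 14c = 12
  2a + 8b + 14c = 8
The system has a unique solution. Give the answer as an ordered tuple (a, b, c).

(-4, -3/2, 2)

Form the augmented matrix and row-reduce:
  [ 2  12  22  |  18 ]
  [ 1   8  14  |  12 ]
  [ 2   8  14  |   8 ]
r1 := 1/2·r1
r2 := r2 − r1
r3 := r3 − 2·r1
r2 := 1/2·r2
r3 := r3 + 4·r2
r3 := -1/2·r3
r2 := r2 − 3/2·r3
r1 := r1 − 11·r3
r1 := r1 − 6·r2
Reading off the last column: a = -4, b = -3/2, c = 2.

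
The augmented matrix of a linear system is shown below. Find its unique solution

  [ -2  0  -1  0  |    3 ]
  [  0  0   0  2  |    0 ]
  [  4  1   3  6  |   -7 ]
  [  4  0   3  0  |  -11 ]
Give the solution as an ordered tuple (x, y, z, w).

r1 := -1/2·r1
  [ 1  0  1/2  0  |  -3/2 ]
  [ 0  0    0  2  |     0 ]
  [ 4  1    3  6  |    -7 ]
  [ 4  0    3  0  |   -11 ]
r3 := r3 − 4·r1
  [ 1  0  1/2  0  |  -3/2 ]
  [ 0  0    0  2  |     0 ]
  [ 0  1    1  6  |    -1 ]
  [ 4  0    3  0  |   -11 ]
r4 := r4 − 4·r1
  [ 1  0  1/2  0  |  -3/2 ]
  [ 0  0    0  2  |     0 ]
  [ 0  1    1  6  |    -1 ]
  [ 0  0    1  0  |    -5 ]
r2 ↔ r3
  [ 1  0  1/2  0  |  -3/2 ]
  [ 0  1    1  6  |    -1 ]
  [ 0  0    0  2  |     0 ]
  [ 0  0    1  0  |    -5 ]
r3 ↔ r4
  [ 1  0  1/2  0  |  -3/2 ]
  [ 0  1    1  6  |    -1 ]
  [ 0  0    1  0  |    -5 ]
  [ 0  0    0  2  |     0 ]
r4 := 1/2·r4
  [ 1  0  1/2  0  |  -3/2 ]
  [ 0  1    1  6  |    -1 ]
  [ 0  0    1  0  |    -5 ]
  [ 0  0    0  1  |     0 ]
r2 := r2 − 6·r4
  [ 1  0  1/2  0  |  -3/2 ]
  [ 0  1    1  0  |    -1 ]
  [ 0  0    1  0  |    -5 ]
  [ 0  0    0  1  |     0 ]
r2 := r2 − r3
  [ 1  0  1/2  0  |  -3/2 ]
  [ 0  1    0  0  |     4 ]
  [ 0  0    1  0  |    -5 ]
  [ 0  0    0  1  |     0 ]
r1 := r1 − 1/2·r3
  [ 1  0  0  0  |   1 ]
  [ 0  1  0  0  |   4 ]
  [ 0  0  1  0  |  -5 ]
  [ 0  0  0  1  |   0 ]
Reading off the last column: x = 1, y = 4, z = -5, w = 0.

(1, 4, -5, 0)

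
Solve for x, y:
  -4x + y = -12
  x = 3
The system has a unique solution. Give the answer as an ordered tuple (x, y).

Form the augmented matrix and row-reduce:
  [ -4  1  |  -12 ]
  [  1  0  |    3 ]
R1 → -1/4·R1
  [ 1  -1/4  |  3 ]
  [ 1     0  |  3 ]
R2 → R2 − R1
  [ 1  -1/4  |  3 ]
  [ 0   1/4  |  0 ]
R2 → 4·R2
  [ 1  -1/4  |  3 ]
  [ 0     1  |  0 ]
R1 → R1 + 1/4·R2
  [ 1  0  |  3 ]
  [ 0  1  |  0 ]
Reading off the last column: x = 3, y = 0.

(3, 0)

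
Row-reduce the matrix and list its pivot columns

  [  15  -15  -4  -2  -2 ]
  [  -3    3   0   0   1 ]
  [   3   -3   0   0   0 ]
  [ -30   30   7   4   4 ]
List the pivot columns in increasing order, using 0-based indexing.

r1 → 1/15·r1
  [   1  -1  -4/15  -2/15  -2/15 ]
  [  -3   3      0      0      1 ]
  [   3  -3      0      0      0 ]
  [ -30  30      7      4      4 ]
r2 → r2 + 3·r1
  [   1  -1  -4/15  -2/15  -2/15 ]
  [   0   0   -4/5   -2/5    3/5 ]
  [   3  -3      0      0      0 ]
  [ -30  30      7      4      4 ]
r3 → r3 − 3·r1
  [   1  -1  -4/15  -2/15  -2/15 ]
  [   0   0   -4/5   -2/5    3/5 ]
  [   0   0    4/5    2/5    2/5 ]
  [ -30  30      7      4      4 ]
r4 → r4 + 30·r1
  [ 1  -1  -4/15  -2/15  -2/15 ]
  [ 0   0   -4/5   -2/5    3/5 ]
  [ 0   0    4/5    2/5    2/5 ]
  [ 0   0     -1      0      0 ]
r2 → -5/4·r2
  [ 1  -1  -4/15  -2/15  -2/15 ]
  [ 0   0      1    1/2   -3/4 ]
  [ 0   0    4/5    2/5    2/5 ]
  [ 0   0     -1      0      0 ]
r3 → r3 − 4/5·r2
  [ 1  -1  -4/15  -2/15  -2/15 ]
  [ 0   0      1    1/2   -3/4 ]
  [ 0   0      0      0      1 ]
  [ 0   0     -1      0      0 ]
r4 → r4 + r2
  [ 1  -1  -4/15  -2/15  -2/15 ]
  [ 0   0      1    1/2   -3/4 ]
  [ 0   0      0      0      1 ]
  [ 0   0      0    1/2   -3/4 ]
r3 ↔ r4
  [ 1  -1  -4/15  -2/15  -2/15 ]
  [ 0   0      1    1/2   -3/4 ]
  [ 0   0      0    1/2   -3/4 ]
  [ 0   0      0      0      1 ]
r3 → 2·r3
  [ 1  -1  -4/15  -2/15  -2/15 ]
  [ 0   0      1    1/2   -3/4 ]
  [ 0   0      0      1   -3/2 ]
  [ 0   0      0      0      1 ]
r3 → r3 + 3/2·r4
  [ 1  -1  -4/15  -2/15  -2/15 ]
  [ 0   0      1    1/2   -3/4 ]
  [ 0   0      0      1      0 ]
  [ 0   0      0      0      1 ]
r2 → r2 + 3/4·r4
  [ 1  -1  -4/15  -2/15  -2/15 ]
  [ 0   0      1    1/2      0 ]
  [ 0   0      0      1      0 ]
  [ 0   0      0      0      1 ]
r1 → r1 + 2/15·r4
  [ 1  -1  -4/15  -2/15  0 ]
  [ 0   0      1    1/2  0 ]
  [ 0   0      0      1  0 ]
  [ 0   0      0      0  1 ]
r2 → r2 − 1/2·r3
  [ 1  -1  -4/15  -2/15  0 ]
  [ 0   0      1      0  0 ]
  [ 0   0      0      1  0 ]
  [ 0   0      0      0  1 ]
r1 → r1 + 2/15·r3
  [ 1  -1  -4/15  0  0 ]
  [ 0   0      1  0  0 ]
  [ 0   0      0  1  0 ]
  [ 0   0      0  0  1 ]
r1 → r1 + 4/15·r2
  [ 1  -1  0  0  0 ]
  [ 0   0  1  0  0 ]
  [ 0   0  0  1  0 ]
  [ 0   0  0  0  1 ]
Pivot columns are the columns containing a leading 1.

0, 2, 3, 4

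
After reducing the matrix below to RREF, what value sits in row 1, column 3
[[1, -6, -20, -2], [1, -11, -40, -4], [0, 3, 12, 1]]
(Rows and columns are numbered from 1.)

4

ρ2 → ρ2 − ρ1
  [ 1  -6  -20  -2 ]
  [ 0  -5  -20  -2 ]
  [ 0   3   12   1 ]
ρ2 → -1/5·ρ2
  [ 1  -6  -20   -2 ]
  [ 0   1    4  2/5 ]
  [ 0   3   12    1 ]
ρ3 → ρ3 − 3·ρ2
  [ 1  -6  -20    -2 ]
  [ 0   1    4   2/5 ]
  [ 0   0    0  -1/5 ]
ρ3 → -5·ρ3
  [ 1  -6  -20   -2 ]
  [ 0   1    4  2/5 ]
  [ 0   0    0    1 ]
ρ2 → ρ2 − 2/5·ρ3
  [ 1  -6  -20  -2 ]
  [ 0   1    4   0 ]
  [ 0   0    0   1 ]
ρ1 → ρ1 + 2·ρ3
  [ 1  -6  -20  0 ]
  [ 0   1    4  0 ]
  [ 0   0    0  1 ]
ρ1 → ρ1 + 6·ρ2
  [ 1  0  4  0 ]
  [ 0  1  4  0 ]
  [ 0  0  0  1 ]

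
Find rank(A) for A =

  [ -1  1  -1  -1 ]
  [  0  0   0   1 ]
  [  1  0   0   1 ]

Multiply ρ1 by -1.
  [ 1  -1  1  1 ]
  [ 0   0  0  1 ]
  [ 1   0  0  1 ]
Subtract ρ1 from ρ3.
  [ 1  -1   1  1 ]
  [ 0   0   0  1 ]
  [ 0   1  -1  0 ]
Swap ρ2 and ρ3.
  [ 1  -1   1  1 ]
  [ 0   1  -1  0 ]
  [ 0   0   0  1 ]
Subtract ρ3 from ρ1.
  [ 1  -1   1  0 ]
  [ 0   1  -1  0 ]
  [ 0   0   0  1 ]
Add ρ2 to ρ1.
  [ 1  0   0  0 ]
  [ 0  1  -1  0 ]
  [ 0  0   0  1 ]
The reduced form has 3 nonzero rows.

rank = 3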